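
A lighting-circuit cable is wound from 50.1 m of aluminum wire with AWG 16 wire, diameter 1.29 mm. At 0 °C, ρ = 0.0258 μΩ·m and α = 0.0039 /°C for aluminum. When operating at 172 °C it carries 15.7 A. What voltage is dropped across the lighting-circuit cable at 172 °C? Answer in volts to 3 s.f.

25.9 V

ρ = 0.0258 μΩ·m = 2.58×10^-8 Ω·m
A = π(1.29/2 mm)² = π(6.4500e-04 m)² = 1.307e-06 m²
R₍0₎ = ρL/A = (2.58×10^-8)(50.1)/(1.307e-06) = 0.989 Ω
R₍172₎ = R₍0₎(1 + αΔT) = 0.989 × (1 + 0.0039×172) = 1.652 Ω
V = IR = 15.7 × 1.652 = 25.9 V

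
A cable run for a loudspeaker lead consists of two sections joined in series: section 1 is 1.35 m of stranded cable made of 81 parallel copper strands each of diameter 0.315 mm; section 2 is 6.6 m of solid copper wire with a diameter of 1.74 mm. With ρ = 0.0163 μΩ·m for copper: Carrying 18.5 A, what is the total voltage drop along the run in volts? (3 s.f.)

ρ = 0.0163 μΩ·m = 1.63×10^-8 Ω·m
Section 1: A_strand = π(1.5750e-04)² = 7.793e-08 m²; R₁ = ρL/(N·A_s) = (1.63×10^-8)(1.35)/(81×7.793e-08) = 0.003486 Ω
Section 2: A = π(d/2)² = π(8.7000e-04 m)² = 2.378e-06 m²
R₂ = (1.63×10^-8)(6.6)/(2.378e-06) = 0.04524 Ω
R = R₁ + R₂ = 0.04873 Ω
V = IR = 18.5 × 0.04873 = 0.901 V

0.901 V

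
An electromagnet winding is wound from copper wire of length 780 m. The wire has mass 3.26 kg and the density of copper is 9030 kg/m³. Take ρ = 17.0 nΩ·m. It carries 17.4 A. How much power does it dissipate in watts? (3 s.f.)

8670 W

ρ = 17.0 nΩ·m = 1.70×10^-8 Ω·m
A = m/(density·L) = 3.26/(9030×780) = 4.6284e-07 m²
R = ρL/A = (1.70×10^-8)(780)/(4.6284e-07) = 28.65 Ω
P = I²R = (17.4)² × 28.65 = 8670 W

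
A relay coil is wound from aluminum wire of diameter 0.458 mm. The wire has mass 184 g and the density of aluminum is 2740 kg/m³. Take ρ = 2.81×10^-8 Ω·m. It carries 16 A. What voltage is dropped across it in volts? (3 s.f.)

A = π(d/2)² = π(2.2900e-04 m)² = 1.6475e-07 m²
L = m/(density·A) = 0.184/(2740×1.6475e-07) = 407.6 m
R = ρL/A = (2.81×10^-8)(407.6)/(1.6475e-07) = 69.52 Ω
V = IR = 16 × 69.52 = 1110 V

1110 V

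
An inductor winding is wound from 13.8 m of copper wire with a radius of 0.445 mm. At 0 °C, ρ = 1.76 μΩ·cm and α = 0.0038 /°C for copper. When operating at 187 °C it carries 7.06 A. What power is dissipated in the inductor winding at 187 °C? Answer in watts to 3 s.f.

ρ = 1.76 μΩ·cm = 1.76×10^-8 Ω·m
A = πr² = π(4.4500e-04 m)² = 6.221e-07 m²
R₍0₎ = ρL/A = (1.76×10^-8)(13.8)/(6.221e-07) = 0.3904 Ω
R₍187₎ = R₍0₎(1 + αΔT) = 0.3904 × (1 + 0.0038×187) = 0.6678 Ω
P = I²R = (7.06)² × 0.6678 = 33.3 W

33.3 W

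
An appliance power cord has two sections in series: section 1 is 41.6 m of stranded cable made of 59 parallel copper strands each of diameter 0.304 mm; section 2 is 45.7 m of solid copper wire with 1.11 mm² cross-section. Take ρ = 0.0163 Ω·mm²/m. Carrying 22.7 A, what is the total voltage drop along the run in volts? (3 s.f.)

ρ = 0.0163 Ω·mm²/m = 1.63×10^-8 Ω·m
Section 1: A_strand = π(1.5200e-04)² = 7.258e-08 m²; R₁ = ρL/(N·A_s) = (1.63×10^-8)(41.6)/(59×7.258e-08) = 0.1583 Ω
Section 2: A = 1.11 mm² = 1.110e-06 m²
R₂ = (1.63×10^-8)(45.7)/(1.110e-06) = 0.6711 Ω
R = R₁ + R₂ = 0.8294 Ω
V = IR = 22.7 × 0.8294 = 18.8 V

18.8 V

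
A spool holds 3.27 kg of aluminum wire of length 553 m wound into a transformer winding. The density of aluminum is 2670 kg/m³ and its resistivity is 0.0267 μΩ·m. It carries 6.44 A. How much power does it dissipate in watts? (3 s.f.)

277 W

ρ = 0.0267 μΩ·m = 2.67×10^-8 Ω·m
A = m/(density·L) = 3.27/(2670×553) = 2.2147e-06 m²
R = ρL/A = (2.67×10^-8)(553)/(2.2147e-06) = 6.667 Ω
P = I²R = (6.44)² × 6.667 = 277 W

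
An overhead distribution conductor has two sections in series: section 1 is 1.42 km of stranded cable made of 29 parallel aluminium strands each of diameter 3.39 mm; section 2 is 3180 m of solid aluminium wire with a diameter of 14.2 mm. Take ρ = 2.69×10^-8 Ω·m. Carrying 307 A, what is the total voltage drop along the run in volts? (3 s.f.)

Section 1: A_strand = π(1.6950e-03)² = 9.026e-06 m²; R₁ = ρL/(N·A_s) = (2.69×10^-8)(1420)/(29×9.026e-06) = 0.1459 Ω
Section 2: A = π(d/2)² = π(7.1000e-03 m)² = 1.584e-04 m²
R₂ = (2.69×10^-8)(3180)/(1.584e-04) = 0.5401 Ω
R = R₁ + R₂ = 0.6861 Ω
V = IR = 307 × 0.6861 = 211 V

211 V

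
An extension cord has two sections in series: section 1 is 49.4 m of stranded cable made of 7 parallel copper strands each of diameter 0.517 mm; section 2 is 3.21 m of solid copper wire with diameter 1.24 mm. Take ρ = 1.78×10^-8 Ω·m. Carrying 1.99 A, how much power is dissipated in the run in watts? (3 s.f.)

Section 1: A_strand = π(2.5850e-04)² = 2.099e-07 m²; R₁ = ρL/(N·A_s) = (1.78×10^-8)(49.4)/(7×2.099e-07) = 0.5984 Ω
Section 2: A = π(d/2)² = π(6.2000e-04 m)² = 1.208e-06 m²
R₂ = (1.78×10^-8)(3.21)/(1.208e-06) = 0.04731 Ω
R = R₁ + R₂ = 0.6457 Ω
P = I²R = (1.99)² × 0.6457 = 2.56 W

2.56 W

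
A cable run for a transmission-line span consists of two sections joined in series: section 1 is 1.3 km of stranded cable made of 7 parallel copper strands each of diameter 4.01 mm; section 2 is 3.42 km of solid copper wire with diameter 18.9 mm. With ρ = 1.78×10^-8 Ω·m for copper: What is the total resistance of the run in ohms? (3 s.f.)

Section 1: A_strand = π(2.0050e-03)² = 1.263e-05 m²; R₁ = ρL/(N·A_s) = (1.78×10^-8)(1300)/(7×1.263e-05) = 0.2617 Ω
Section 2: A = π(d/2)² = π(9.4500e-03 m)² = 2.806e-04 m²
R₂ = (1.78×10^-8)(3420)/(2.806e-04) = 0.217 Ω
R = R₁ + R₂ = 0.479 Ω

0.479 Ω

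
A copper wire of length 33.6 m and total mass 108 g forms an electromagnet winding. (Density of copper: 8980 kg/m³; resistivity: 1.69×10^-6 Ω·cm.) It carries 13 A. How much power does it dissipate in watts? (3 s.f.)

ρ = 1.69×10^-6 Ω·cm = 1.69×10^-8 Ω·m
A = m/(density·L) = 0.108/(8980×33.6) = 3.5794e-07 m²
R = ρL/A = (1.69×10^-8)(33.6)/(3.5794e-07) = 1.586 Ω
P = I²R = (13)² × 1.586 = 268 W

268 W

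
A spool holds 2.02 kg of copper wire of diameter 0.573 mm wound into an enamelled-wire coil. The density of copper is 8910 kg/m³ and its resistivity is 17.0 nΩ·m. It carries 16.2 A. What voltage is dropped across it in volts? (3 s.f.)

939 V

ρ = 17.0 nΩ·m = 1.70×10^-8 Ω·m
A = π(d/2)² = π(2.8650e-04 m)² = 2.5787e-07 m²
L = m/(density·A) = 2.02/(8910×2.5787e-07) = 879.2 m
R = ρL/A = (1.70×10^-8)(879.2)/(2.5787e-07) = 57.96 Ω
V = IR = 16.2 × 57.96 = 939 V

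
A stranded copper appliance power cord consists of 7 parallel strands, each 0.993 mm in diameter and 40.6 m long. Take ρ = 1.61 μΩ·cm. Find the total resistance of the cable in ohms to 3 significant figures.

ρ = 1.61 μΩ·cm = 1.61×10^-8 Ω·m
A_strand = π(4.9650e-04 m)² = 7.744e-07 m²
R_strand = ρL/A = (1.61×10^-8)(40.6)/(7.744e-07) = 0.844 Ω
R_total = R_strand/N = 0.844/7 = 0.121 Ω

0.121 Ω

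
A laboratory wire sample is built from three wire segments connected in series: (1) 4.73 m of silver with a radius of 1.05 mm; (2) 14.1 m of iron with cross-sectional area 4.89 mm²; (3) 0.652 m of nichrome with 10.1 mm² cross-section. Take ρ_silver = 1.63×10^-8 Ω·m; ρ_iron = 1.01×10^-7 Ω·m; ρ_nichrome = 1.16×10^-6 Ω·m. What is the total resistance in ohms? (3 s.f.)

0.388 Ω

Seg 1: A = πr² = π(1.0500e-03 m)² = 3.464e-06 m²
R_1 = (1.63×10^-8)(4.73)/(3.464e-06) = 0.02226 Ω
Seg 2: A = 4.89 mm² = 4.890e-06 m²
R_2 = (1.01×10^-7)(14.1)/(4.890e-06) = 0.2912 Ω
Seg 3: A = 10.1 mm² = 1.010e-05 m²
R_3 = (1.16×10^-6)(0.652)/(1.010e-05) = 0.07488 Ω
R_total = R_1 + R_2 + R_3 = 0.388 Ω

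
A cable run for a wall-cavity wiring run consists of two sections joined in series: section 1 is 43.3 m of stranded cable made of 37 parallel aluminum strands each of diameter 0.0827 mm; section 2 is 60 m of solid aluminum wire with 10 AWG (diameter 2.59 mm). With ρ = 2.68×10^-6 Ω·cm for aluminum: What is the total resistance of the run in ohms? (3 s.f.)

6.14 Ω

ρ = 2.68×10^-6 Ω·cm = 2.68×10^-8 Ω·m
Section 1: A_strand = π(4.1350e-05)² = 5.372e-09 m²; R₁ = ρL/(N·A_s) = (2.68×10^-8)(43.3)/(37×5.372e-09) = 5.839 Ω
Section 2: A = π(2.59/2 mm)² = π(1.2950e-03 m)² = 5.269e-06 m²
R₂ = (2.68×10^-8)(60)/(5.269e-06) = 0.3052 Ω
R = R₁ + R₂ = 6.14 Ω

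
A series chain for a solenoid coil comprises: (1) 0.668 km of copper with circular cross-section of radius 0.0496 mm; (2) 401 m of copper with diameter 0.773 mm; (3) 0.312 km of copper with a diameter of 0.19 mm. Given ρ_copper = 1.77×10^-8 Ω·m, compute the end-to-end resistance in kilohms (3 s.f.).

1.74 kΩ

Seg 1: A = πr² = π(4.9600e-05 m)² = 7.729e-09 m²
R_1 = (1.77×10^-8)(668)/(7.729e-09) = 1530 Ω
Seg 2: A = π(d/2)² = π(3.8650e-04 m)² = 4.693e-07 m²
R_2 = (1.77×10^-8)(401)/(4.693e-07) = 15.12 Ω
Seg 3: A = π(d/2)² = π(9.5000e-05 m)² = 2.835e-08 m²
R_3 = (1.77×10^-8)(312)/(2.835e-08) = 194.8 Ω
R_total = R_1 + R_2 + R_3 = 1.74 kΩ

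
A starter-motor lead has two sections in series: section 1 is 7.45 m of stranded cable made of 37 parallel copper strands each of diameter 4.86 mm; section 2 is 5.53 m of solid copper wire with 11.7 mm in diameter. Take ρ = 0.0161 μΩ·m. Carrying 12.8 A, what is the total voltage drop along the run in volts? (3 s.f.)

0.0128 V

ρ = 0.0161 μΩ·m = 1.61×10^-8 Ω·m
Section 1: A_strand = π(2.4300e-03)² = 1.855e-05 m²; R₁ = ρL/(N·A_s) = (1.61×10^-8)(7.45)/(37×1.855e-05) = 1.748×10^-4 Ω
Section 2: A = π(d/2)² = π(5.8500e-03 m)² = 1.075e-04 m²
R₂ = (1.61×10^-8)(5.53)/(1.075e-04) = 8.281×10^-4 Ω
R = R₁ + R₂ = 0.001003 Ω
V = IR = 12.8 × 0.001003 = 0.0128 V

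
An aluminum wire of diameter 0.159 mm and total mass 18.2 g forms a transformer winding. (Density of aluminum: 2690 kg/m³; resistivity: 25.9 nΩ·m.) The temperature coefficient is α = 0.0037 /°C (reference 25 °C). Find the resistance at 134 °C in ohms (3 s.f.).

ρ = 25.9 nΩ·m = 2.59×10^-8 Ω·m
A = π(d/2)² = π(7.9500e-05 m)² = 1.9856e-08 m²
L = m/(density·A) = 0.0182/(2690×1.9856e-08) = 340.7 m
R = ρL/A = (2.59×10^-8)(340.7)/(1.9856e-08) = 444.5 Ω
R(134 °C) = 444.5 × (1 + 0.0037×109) = 624 Ω

624 Ω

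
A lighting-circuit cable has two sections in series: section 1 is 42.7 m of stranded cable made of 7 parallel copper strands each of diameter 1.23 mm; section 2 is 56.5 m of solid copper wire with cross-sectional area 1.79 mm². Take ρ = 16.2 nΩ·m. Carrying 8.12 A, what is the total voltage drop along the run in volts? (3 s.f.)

4.83 V

ρ = 16.2 nΩ·m = 1.62×10^-8 Ω·m
Section 1: A_strand = π(6.1500e-04)² = 1.188e-06 m²; R₁ = ρL/(N·A_s) = (1.62×10^-8)(42.7)/(7×1.188e-06) = 0.08317 Ω
Section 2: A = 1.79 mm² = 1.790e-06 m²
R₂ = (1.62×10^-8)(56.5)/(1.790e-06) = 0.5113 Ω
R = R₁ + R₂ = 0.5945 Ω
V = IR = 8.12 × 0.5945 = 4.83 V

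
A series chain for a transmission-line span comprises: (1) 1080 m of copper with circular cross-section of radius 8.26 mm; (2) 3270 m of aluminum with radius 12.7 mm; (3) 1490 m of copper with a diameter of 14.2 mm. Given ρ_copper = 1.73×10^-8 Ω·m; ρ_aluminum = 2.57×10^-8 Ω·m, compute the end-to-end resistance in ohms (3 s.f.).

0.416 Ω

Seg 1: A = πr² = π(8.2600e-03 m)² = 2.143e-04 m²
R_1 = (1.73×10^-8)(1080)/(2.143e-04) = 0.08717 Ω
Seg 2: A = πr² = π(1.2700e-02 m)² = 5.067e-04 m²
R_2 = (2.57×10^-8)(3270)/(5.067e-04) = 0.1659 Ω
Seg 3: A = π(d/2)² = π(7.1000e-03 m)² = 1.584e-04 m²
R_3 = (1.73×10^-8)(1490)/(1.584e-04) = 0.1628 Ω
R_total = R_1 + R_2 + R_3 = 0.416 Ω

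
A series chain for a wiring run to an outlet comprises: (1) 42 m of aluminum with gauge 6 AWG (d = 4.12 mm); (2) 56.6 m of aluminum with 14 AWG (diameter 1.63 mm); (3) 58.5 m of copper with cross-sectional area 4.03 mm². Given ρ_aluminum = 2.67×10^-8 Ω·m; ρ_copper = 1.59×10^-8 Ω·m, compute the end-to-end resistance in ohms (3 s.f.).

Seg 1: A = π(4.12/2 mm)² = π(2.0600e-03 m)² = 1.333e-05 m²
R_1 = (2.67×10^-8)(42)/(1.333e-05) = 0.08412 Ω
Seg 2: A = π(1.63/2 mm)² = π(8.1500e-04 m)² = 2.087e-06 m²
R_2 = (2.67×10^-8)(56.6)/(2.087e-06) = 0.7242 Ω
Seg 3: A = 4.03 mm² = 4.030e-06 m²
R_3 = (1.59×10^-8)(58.5)/(4.030e-06) = 0.2308 Ω
R_total = R_1 + R_2 + R_3 = 1.04 Ω

1.04 Ω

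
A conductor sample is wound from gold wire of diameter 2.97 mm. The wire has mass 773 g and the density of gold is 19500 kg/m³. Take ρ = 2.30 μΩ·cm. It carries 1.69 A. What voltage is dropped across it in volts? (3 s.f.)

ρ = 2.30 μΩ·cm = 2.30×10^-8 Ω·m
A = π(d/2)² = π(1.4850e-03 m)² = 6.9279e-06 m²
L = m/(density·A) = 0.773/(19500×6.9279e-06) = 5.722 m
R = ρL/A = (2.30×10^-8)(5.722)/(6.9279e-06) = 0.019 Ω
V = IR = 1.69 × 0.019 = 0.0321 V

0.0321 V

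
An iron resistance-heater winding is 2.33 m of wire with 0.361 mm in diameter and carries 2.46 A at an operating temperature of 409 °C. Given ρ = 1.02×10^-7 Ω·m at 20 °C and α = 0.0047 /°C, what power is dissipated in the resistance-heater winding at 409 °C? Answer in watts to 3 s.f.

A = π(d/2)² = π(1.8050e-04 m)² = 1.024e-07 m²
R₍20₎ = ρL/A = (1.02×10^-7)(2.33)/(1.024e-07) = 2.322 Ω
R₍409₎ = R₍20₎(1 + αΔT) = 2.322 × (1 + 0.0047×389) = 6.567 Ω
P = I²R = (2.46)² × 6.567 = 39.7 W

39.7 W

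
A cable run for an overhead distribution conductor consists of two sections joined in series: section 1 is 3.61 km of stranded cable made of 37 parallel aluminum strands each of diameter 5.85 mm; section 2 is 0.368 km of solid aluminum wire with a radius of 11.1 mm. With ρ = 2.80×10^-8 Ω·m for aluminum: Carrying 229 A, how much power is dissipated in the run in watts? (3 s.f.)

Section 1: A_strand = π(2.9250e-03)² = 2.688e-05 m²; R₁ = ρL/(N·A_s) = (2.80×10^-8)(3610)/(37×2.688e-05) = 0.1016 Ω
Section 2: A = πr² = π(1.1100e-02 m)² = 3.871e-04 m²
R₂ = (2.80×10^-8)(368)/(3.871e-04) = 0.02662 Ω
R = R₁ + R₂ = 0.1283 Ω
P = I²R = (229)² × 0.1283 = 6730 W

6730 W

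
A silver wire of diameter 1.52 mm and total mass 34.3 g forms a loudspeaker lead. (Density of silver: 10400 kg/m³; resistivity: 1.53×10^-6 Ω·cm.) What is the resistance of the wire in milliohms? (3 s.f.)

15.3 mΩ

ρ = 1.53×10^-6 Ω·cm = 1.53×10^-8 Ω·m
A = π(d/2)² = π(7.6000e-04 m)² = 1.8146e-06 m²
L = m/(density·A) = 0.0343/(10400×1.8146e-06) = 1.818 m
R = ρL/A = (1.53×10^-8)(1.818)/(1.8146e-06) = 15.3 mΩ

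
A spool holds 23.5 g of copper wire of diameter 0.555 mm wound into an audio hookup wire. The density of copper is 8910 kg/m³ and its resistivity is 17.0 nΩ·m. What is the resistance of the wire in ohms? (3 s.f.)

ρ = 17.0 nΩ·m = 1.70×10^-8 Ω·m
A = π(d/2)² = π(2.7750e-04 m)² = 2.4192e-07 m²
L = m/(density·A) = 0.0235/(8910×2.4192e-07) = 10.9 m
R = ρL/A = (1.70×10^-8)(10.9)/(2.4192e-07) = 0.766 Ω

0.766 Ω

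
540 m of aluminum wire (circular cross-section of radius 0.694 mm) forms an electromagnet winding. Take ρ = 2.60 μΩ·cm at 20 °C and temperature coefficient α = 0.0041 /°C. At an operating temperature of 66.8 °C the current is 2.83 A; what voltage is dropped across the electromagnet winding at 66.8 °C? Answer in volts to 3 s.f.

ρ = 2.60 μΩ·cm = 2.60×10^-8 Ω·m
A = πr² = π(6.9400e-04 m)² = 1.513e-06 m²
R₍20₎ = ρL/A = (2.60×10^-8)(540)/(1.513e-06) = 9.279 Ω
R₍66.8₎ = R₍20₎(1 + αΔT) = 9.279 × (1 + 0.0041×46.8) = 11.06 Ω
V = IR = 2.83 × 11.06 = 31.3 V

31.3 V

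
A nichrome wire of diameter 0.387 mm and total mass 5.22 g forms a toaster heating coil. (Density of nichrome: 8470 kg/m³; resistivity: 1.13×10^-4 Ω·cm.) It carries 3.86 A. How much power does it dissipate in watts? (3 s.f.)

ρ = 1.13×10^-4 Ω·cm = 1.13×10^-6 Ω·m
A = π(d/2)² = π(1.9350e-04 m)² = 1.1763e-07 m²
L = m/(density·A) = 0.00522/(8470×1.1763e-07) = 5.239 m
R = ρL/A = (1.13×10^-6)(5.239)/(1.1763e-07) = 50.33 Ω
P = I²R = (3.86)² × 50.33 = 750 W

750 W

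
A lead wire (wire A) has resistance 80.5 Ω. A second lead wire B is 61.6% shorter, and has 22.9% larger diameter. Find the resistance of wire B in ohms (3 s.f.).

R ∝ L/d², so R_B/R_A = (1 − 61.6/100) × (1 + 22.9/100)⁻²
= 0.384 × 0.6621 = 0.2542
R_B = 0.2542 × 80.5 = 20.5 Ω

20.5 Ω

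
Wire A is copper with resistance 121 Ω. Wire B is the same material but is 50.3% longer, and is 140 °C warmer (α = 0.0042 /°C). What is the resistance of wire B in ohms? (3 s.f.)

R ∝ ρL/d² with ρ ∝ (1+αΔT), so R_B/R_A = (1 + 50.3/100) × (1 + 0.0042×140)
= 1.503 × 1.588 = 2.387
R_B = 2.387 × 121 = 289 Ω

289 Ω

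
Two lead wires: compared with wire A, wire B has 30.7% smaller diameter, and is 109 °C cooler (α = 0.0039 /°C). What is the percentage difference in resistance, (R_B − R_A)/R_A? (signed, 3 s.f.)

R ∝ ρL/d² with ρ ∝ (1+αΔT), so R_B/R_A = (1 − 30.7/100)⁻² × (1 − 0.0039×109)
= 2.082 × 0.5749 = 1.197
(R_B − R_A)/R_A = 1.197 − 1 = 19.7%

19.7%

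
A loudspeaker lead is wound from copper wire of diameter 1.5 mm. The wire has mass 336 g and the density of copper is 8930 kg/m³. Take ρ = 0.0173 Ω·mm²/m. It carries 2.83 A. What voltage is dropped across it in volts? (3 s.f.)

0.590 V

ρ = 0.0173 Ω·mm²/m = 1.73×10^-8 Ω·m
A = π(d/2)² = π(7.5000e-04 m)² = 1.7671e-06 m²
L = m/(density·A) = 0.336/(8930×1.7671e-06) = 21.29 m
R = ρL/A = (1.73×10^-8)(21.29)/(1.7671e-06) = 0.2084 Ω
V = IR = 2.83 × 0.2084 = 0.590 V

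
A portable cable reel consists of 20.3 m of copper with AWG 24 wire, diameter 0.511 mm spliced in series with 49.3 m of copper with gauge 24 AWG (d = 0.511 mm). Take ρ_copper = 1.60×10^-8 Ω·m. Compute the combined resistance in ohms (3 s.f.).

5.43 Ω

Segment 1: A = π(0.511/2 mm)² = π(2.5550e-04 m)² = 2.051e-07 m²
R₁ = ρL/A = (1.60×10^-8)(20.3)/(2.051e-07) = 1.584 Ω
Segment 2: A = π(0.511/2 mm)² = π(2.5550e-04 m)² = 2.051e-07 m²
R₂ = (1.60×10^-8)(49.3)/(2.051e-07) = 3.846 Ω
R = R₁ + R₂ = 5.43 Ω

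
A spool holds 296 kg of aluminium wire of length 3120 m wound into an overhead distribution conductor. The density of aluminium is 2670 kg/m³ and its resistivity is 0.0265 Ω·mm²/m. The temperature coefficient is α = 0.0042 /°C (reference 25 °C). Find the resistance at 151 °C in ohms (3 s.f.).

3.56 Ω

ρ = 0.0265 Ω·mm²/m = 2.65×10^-8 Ω·m
A = m/(density·L) = 296/(2670×3120) = 3.5533e-05 m²
R = ρL/A = (2.65×10^-8)(3120)/(3.5533e-05) = 2.327 Ω
R(151 °C) = 2.327 × (1 + 0.0042×126) = 3.56 Ω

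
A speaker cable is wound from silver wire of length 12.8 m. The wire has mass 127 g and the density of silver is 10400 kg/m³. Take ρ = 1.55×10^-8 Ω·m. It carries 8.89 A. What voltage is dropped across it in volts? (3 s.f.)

A = m/(density·L) = 0.127/(10400×12.8) = 9.5403e-07 m²
R = ρL/A = (1.55×10^-8)(12.8)/(9.5403e-07) = 0.208 Ω
V = IR = 8.89 × 0.208 = 1.85 V

1.85 V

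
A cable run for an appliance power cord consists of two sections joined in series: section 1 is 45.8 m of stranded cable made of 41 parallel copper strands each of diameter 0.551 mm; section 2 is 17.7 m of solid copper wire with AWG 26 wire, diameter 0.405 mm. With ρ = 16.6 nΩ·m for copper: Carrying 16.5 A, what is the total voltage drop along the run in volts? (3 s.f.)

ρ = 16.6 nΩ·m = 1.66×10^-8 Ω·m
Section 1: A_strand = π(2.7550e-04)² = 2.384e-07 m²; R₁ = ρL/(N·A_s) = (1.66×10^-8)(45.8)/(41×2.384e-07) = 0.07777 Ω
Section 2: A = π(0.405/2 mm)² = π(2.0250e-04 m)² = 1.288e-07 m²
R₂ = (1.66×10^-8)(17.7)/(1.288e-07) = 2.281 Ω
R = R₁ + R₂ = 2.359 Ω
V = IR = 16.5 × 2.359 = 38.9 V

38.9 V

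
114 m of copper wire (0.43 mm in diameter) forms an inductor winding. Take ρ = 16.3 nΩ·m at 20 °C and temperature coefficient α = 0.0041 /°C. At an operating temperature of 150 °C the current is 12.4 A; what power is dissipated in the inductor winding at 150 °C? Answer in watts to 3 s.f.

ρ = 16.3 nΩ·m = 1.63×10^-8 Ω·m
A = π(d/2)² = π(2.1500e-04 m)² = 1.452e-07 m²
R₍20₎ = ρL/A = (1.63×10^-8)(114)/(1.452e-07) = 12.8 Ω
R₍150₎ = R₍20₎(1 + αΔT) = 12.8 × (1 + 0.0041×130) = 19.62 Ω
P = I²R = (12.4)² × 19.62 = 3020 W

3020 W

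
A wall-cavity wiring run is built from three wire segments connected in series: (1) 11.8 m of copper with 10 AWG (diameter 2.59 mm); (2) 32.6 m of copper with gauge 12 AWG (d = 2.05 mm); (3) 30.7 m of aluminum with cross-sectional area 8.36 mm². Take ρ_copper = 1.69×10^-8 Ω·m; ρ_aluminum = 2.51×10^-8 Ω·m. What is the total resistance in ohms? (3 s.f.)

Seg 1: A = π(2.59/2 mm)² = π(1.2950e-03 m)² = 5.269e-06 m²
R_1 = (1.69×10^-8)(11.8)/(5.269e-06) = 0.03785 Ω
Seg 2: A = π(2.05/2 mm)² = π(1.0250e-03 m)² = 3.301e-06 m²
R_2 = (1.69×10^-8)(32.6)/(3.301e-06) = 0.1669 Ω
Seg 3: A = 8.36 mm² = 8.360e-06 m²
R_3 = (2.51×10^-8)(30.7)/(8.360e-06) = 0.09217 Ω
R_total = R_1 + R_2 + R_3 = 0.297 Ω

0.297 Ω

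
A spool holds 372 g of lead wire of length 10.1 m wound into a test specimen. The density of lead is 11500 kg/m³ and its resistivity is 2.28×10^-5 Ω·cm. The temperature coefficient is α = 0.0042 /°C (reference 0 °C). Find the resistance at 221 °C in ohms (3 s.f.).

ρ = 2.28×10^-5 Ω·cm = 2.28×10^-7 Ω·m
A = m/(density·L) = 0.372/(11500×10.1) = 3.2028e-06 m²
R = ρL/A = (2.28×10^-7)(10.1)/(3.2028e-06) = 0.719 Ω
R(221 °C) = 0.719 × (1 + 0.0042×221) = 1.39 Ω

1.39 Ω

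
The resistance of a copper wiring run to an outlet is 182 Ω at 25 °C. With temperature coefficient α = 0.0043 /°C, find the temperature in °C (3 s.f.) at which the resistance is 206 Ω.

R = R₀(1 + α(T − T₀)) ⇒ T = T₀ + (R/R₀ − 1)/α
T = 25 + (206/182 − 1)/0.0043 = 25 + (0.1319)/0.0043 = 55.7 °C

55.7 °C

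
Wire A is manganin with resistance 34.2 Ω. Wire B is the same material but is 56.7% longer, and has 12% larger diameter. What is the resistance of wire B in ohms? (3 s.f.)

R ∝ L/d², so R_B/R_A = (1 + 56.7/100) × (1 + 12/100)⁻²
= 1.567 × 0.7972 = 1.249
R_B = 1.249 × 34.2 = 42.7 Ω

42.7 Ω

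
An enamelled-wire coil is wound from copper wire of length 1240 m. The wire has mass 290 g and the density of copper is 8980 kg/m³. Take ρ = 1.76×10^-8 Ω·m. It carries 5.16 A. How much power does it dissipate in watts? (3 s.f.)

22300 W

A = m/(density·L) = 0.29/(8980×1240) = 2.6044e-08 m²
R = ρL/A = (1.76×10^-8)(1240)/(2.6044e-08) = 838 Ω
P = I²R = (5.16)² × 838 = 22300 W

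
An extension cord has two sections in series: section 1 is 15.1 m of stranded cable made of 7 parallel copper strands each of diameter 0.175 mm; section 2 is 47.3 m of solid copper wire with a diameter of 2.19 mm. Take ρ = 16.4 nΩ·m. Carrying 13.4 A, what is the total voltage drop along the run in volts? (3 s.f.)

22.5 V

ρ = 16.4 nΩ·m = 1.64×10^-8 Ω·m
Section 1: A_strand = π(8.7500e-05)² = 2.405e-08 m²; R₁ = ρL/(N·A_s) = (1.64×10^-8)(15.1)/(7×2.405e-08) = 1.471 Ω
Section 2: A = π(d/2)² = π(1.0950e-03 m)² = 3.767e-06 m²
R₂ = (1.64×10^-8)(47.3)/(3.767e-06) = 0.2059 Ω
R = R₁ + R₂ = 1.677 Ω
V = IR = 13.4 × 1.677 = 22.5 V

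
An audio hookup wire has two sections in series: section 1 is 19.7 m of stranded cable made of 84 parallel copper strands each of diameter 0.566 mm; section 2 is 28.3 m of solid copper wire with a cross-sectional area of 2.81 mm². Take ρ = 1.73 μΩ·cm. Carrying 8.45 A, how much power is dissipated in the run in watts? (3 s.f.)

13.6 W

ρ = 1.73 μΩ·cm = 1.73×10^-8 Ω·m
Section 1: A_strand = π(2.8300e-04)² = 2.516e-07 m²; R₁ = ρL/(N·A_s) = (1.73×10^-8)(19.7)/(84×2.516e-07) = 0.01613 Ω
Section 2: A = 2.81 mm² = 2.810e-06 m²
R₂ = (1.73×10^-8)(28.3)/(2.810e-06) = 0.1742 Ω
R = R₁ + R₂ = 0.1904 Ω
P = I²R = (8.45)² × 0.1904 = 13.6 W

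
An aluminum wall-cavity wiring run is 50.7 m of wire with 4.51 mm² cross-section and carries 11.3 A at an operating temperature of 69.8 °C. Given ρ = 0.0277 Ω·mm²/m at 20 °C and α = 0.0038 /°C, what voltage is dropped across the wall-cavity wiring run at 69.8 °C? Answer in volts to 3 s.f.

ρ = 0.0277 Ω·mm²/m = 2.77×10^-8 Ω·m
A = 4.51 mm² = 4.510e-06 m²
R₍20₎ = ρL/A = (2.77×10^-8)(50.7)/(4.510e-06) = 0.3114 Ω
R₍69.8₎ = R₍20₎(1 + αΔT) = 0.3114 × (1 + 0.0038×49.8) = 0.3703 Ω
V = IR = 11.3 × 0.3703 = 4.18 V

4.18 V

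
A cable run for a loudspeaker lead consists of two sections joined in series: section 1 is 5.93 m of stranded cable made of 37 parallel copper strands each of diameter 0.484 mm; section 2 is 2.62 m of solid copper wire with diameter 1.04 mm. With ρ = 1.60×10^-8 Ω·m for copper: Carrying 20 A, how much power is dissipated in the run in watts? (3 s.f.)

Section 1: A_strand = π(2.4200e-04)² = 1.840e-07 m²; R₁ = ρL/(N·A_s) = (1.60×10^-8)(5.93)/(37×1.840e-07) = 0.01394 Ω
Section 2: A = π(d/2)² = π(5.2000e-04 m)² = 8.495e-07 m²
R₂ = (1.60×10^-8)(2.62)/(8.495e-07) = 0.04935 Ω
R = R₁ + R₂ = 0.06329 Ω
P = I²R = (20)² × 0.06329 = 25.3 W

25.3 W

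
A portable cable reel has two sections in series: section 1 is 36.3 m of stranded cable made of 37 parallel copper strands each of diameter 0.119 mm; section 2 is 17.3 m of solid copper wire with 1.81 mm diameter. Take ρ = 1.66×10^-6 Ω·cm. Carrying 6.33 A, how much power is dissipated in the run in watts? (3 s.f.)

ρ = 1.66×10^-6 Ω·cm = 1.66×10^-8 Ω·m
Section 1: A_strand = π(5.9500e-05)² = 1.112e-08 m²; R₁ = ρL/(N·A_s) = (1.66×10^-8)(36.3)/(37×1.112e-08) = 1.464 Ω
Section 2: A = π(d/2)² = π(9.0500e-04 m)² = 2.573e-06 m²
R₂ = (1.66×10^-8)(17.3)/(2.573e-06) = 0.1116 Ω
R = R₁ + R₂ = 1.576 Ω
P = I²R = (6.33)² × 1.576 = 63.1 W

63.1 W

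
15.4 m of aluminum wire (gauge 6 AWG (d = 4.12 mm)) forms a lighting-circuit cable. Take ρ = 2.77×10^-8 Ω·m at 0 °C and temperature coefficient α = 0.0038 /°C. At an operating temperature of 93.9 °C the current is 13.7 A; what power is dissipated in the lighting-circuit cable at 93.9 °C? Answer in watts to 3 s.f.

8.15 W

A = π(4.12/2 mm)² = π(2.0600e-03 m)² = 1.333e-05 m²
R₍0₎ = ρL/A = (2.77×10^-8)(15.4)/(1.333e-05) = 0.032 Ω
R₍93.9₎ = R₍0₎(1 + αΔT) = 0.032 × (1 + 0.0038×93.9) = 0.04341 Ω
P = I²R = (13.7)² × 0.04341 = 8.15 W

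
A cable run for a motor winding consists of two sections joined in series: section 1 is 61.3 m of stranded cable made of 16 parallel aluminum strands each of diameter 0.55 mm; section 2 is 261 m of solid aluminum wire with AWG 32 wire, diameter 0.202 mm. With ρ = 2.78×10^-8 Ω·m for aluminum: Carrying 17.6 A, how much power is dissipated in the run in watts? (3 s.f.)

70300 W

Section 1: A_strand = π(2.7500e-04)² = 2.376e-07 m²; R₁ = ρL/(N·A_s) = (2.78×10^-8)(61.3)/(16×2.376e-07) = 0.4483 Ω
Section 2: A = π(0.202/2 mm)² = π(1.0100e-04 m)² = 3.205e-08 m²
R₂ = (2.78×10^-8)(261)/(3.205e-08) = 226.4 Ω
R = R₁ + R₂ = 226.9 Ω
P = I²R = (17.6)² × 226.9 = 70300 W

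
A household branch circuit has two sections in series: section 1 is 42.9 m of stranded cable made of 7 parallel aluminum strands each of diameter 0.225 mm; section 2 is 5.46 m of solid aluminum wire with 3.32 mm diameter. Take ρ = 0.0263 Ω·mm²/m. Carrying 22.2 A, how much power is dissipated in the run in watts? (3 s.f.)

ρ = 0.0263 Ω·mm²/m = 2.63×10^-8 Ω·m
Section 1: A_strand = π(1.1250e-04)² = 3.976e-08 m²; R₁ = ρL/(N·A_s) = (2.63×10^-8)(42.9)/(7×3.976e-08) = 4.054 Ω
Section 2: A = π(d/2)² = π(1.6600e-03 m)² = 8.657e-06 m²
R₂ = (2.63×10^-8)(5.46)/(8.657e-06) = 0.01659 Ω
R = R₁ + R₂ = 4.07 Ω
P = I²R = (22.2)² × 4.07 = 2010 W

2010 W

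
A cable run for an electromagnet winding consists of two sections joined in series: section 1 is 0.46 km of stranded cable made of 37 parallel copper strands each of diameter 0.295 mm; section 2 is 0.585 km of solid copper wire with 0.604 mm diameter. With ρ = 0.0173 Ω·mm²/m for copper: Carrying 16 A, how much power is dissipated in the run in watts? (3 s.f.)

ρ = 0.0173 Ω·mm²/m = 1.73×10^-8 Ω·m
Section 1: A_strand = π(1.4750e-04)² = 6.835e-08 m²; R₁ = ρL/(N·A_s) = (1.73×10^-8)(460)/(37×6.835e-08) = 3.147 Ω
Section 2: A = π(d/2)² = π(3.0200e-04 m)² = 2.865e-07 m²
R₂ = (1.73×10^-8)(585)/(2.865e-07) = 35.32 Ω
R = R₁ + R₂ = 38.47 Ω
P = I²R = (16)² × 38.47 = 9850 W

9850 W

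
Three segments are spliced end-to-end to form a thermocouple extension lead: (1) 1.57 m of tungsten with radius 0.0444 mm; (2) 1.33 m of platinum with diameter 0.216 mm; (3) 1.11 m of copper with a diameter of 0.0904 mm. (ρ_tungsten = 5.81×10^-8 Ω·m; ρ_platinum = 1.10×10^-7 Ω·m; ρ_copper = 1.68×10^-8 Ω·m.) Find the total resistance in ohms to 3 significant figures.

Seg 1: A = πr² = π(4.4400e-05 m)² = 6.193e-09 m²
R_1 = (5.81×10^-8)(1.57)/(6.193e-09) = 14.73 Ω
Seg 2: A = π(d/2)² = π(1.0800e-04 m)² = 3.664e-08 m²
R_2 = (1.10×10^-7)(1.33)/(3.664e-08) = 3.993 Ω
Seg 3: A = π(d/2)² = π(4.5200e-05 m)² = 6.418e-09 m²
R_3 = (1.68×10^-8)(1.11)/(6.418e-09) = 2.905 Ω
R_total = R_1 + R_2 + R_3 = 21.6 Ω

21.6 Ω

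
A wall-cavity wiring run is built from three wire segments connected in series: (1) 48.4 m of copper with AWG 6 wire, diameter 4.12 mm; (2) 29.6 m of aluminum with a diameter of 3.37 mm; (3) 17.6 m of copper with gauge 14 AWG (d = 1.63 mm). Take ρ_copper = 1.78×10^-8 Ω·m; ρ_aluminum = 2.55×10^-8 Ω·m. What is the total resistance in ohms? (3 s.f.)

Seg 1: A = π(4.12/2 mm)² = π(2.0600e-03 m)² = 1.333e-05 m²
R_1 = (1.78×10^-8)(48.4)/(1.333e-05) = 0.06462 Ω
Seg 2: A = π(d/2)² = π(1.6850e-03 m)² = 8.920e-06 m²
R_2 = (2.55×10^-8)(29.6)/(8.920e-06) = 0.08462 Ω
Seg 3: A = π(1.63/2 mm)² = π(8.1500e-04 m)² = 2.087e-06 m²
R_3 = (1.78×10^-8)(17.6)/(2.087e-06) = 0.1501 Ω
R_total = R_1 + R_2 + R_3 = 0.299 Ω

0.299 Ω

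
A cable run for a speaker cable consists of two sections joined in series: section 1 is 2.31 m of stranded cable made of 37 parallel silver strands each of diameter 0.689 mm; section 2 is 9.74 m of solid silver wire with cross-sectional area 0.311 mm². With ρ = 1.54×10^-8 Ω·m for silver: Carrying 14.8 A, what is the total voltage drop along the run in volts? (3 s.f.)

Section 1: A_strand = π(3.4450e-04)² = 3.728e-07 m²; R₁ = ρL/(N·A_s) = (1.54×10^-8)(2.31)/(37×3.728e-07) = 0.002579 Ω
Section 2: A = 0.311 mm² = 3.110e-07 m²
R₂ = (1.54×10^-8)(9.74)/(3.110e-07) = 0.4823 Ω
R = R₁ + R₂ = 0.4849 Ω
V = IR = 14.8 × 0.4849 = 7.18 V

7.18 V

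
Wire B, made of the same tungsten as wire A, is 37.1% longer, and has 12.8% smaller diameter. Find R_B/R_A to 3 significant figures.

1.80

R ∝ L/d², so R_B/R_A = (1 + 37.1/100) × (1 − 12.8/100)⁻²
= 1.371 × 1.315 = 1.80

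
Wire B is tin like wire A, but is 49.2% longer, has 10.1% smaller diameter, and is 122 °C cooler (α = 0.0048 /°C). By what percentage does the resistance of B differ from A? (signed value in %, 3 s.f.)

R ∝ ρL/d² with ρ ∝ (1+αΔT), so R_B/R_A = (1 + 49.2/100) × (1 − 10.1/100)⁻² × (1 − 0.0048×122)
= 1.492 × 1.237 × 0.4144 = 0.765
(R_B − R_A)/R_A = 0.765 − 1 = -23.5%

-23.5%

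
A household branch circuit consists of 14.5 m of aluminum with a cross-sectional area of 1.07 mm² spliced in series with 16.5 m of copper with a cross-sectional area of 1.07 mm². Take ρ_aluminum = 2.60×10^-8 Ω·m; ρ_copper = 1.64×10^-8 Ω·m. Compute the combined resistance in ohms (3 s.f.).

Segment 1: A = 1.07 mm² = 1.070e-06 m²
R₁ = ρL/A = (2.60×10^-8)(14.5)/(1.070e-06) = 0.3523 Ω
R₂ = (1.64×10^-8)(16.5)/(1.070e-06) = 0.2529 Ω
R = R₁ + R₂ = 0.605 Ω

0.605 Ω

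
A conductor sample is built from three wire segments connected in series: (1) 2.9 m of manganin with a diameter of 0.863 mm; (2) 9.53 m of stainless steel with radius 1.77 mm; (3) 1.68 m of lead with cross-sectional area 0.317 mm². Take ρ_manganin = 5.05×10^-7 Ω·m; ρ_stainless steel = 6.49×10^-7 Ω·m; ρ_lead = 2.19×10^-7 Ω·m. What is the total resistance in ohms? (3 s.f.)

4.29 Ω

Seg 1: A = π(d/2)² = π(4.3150e-04 m)² = 5.849e-07 m²
R_1 = (5.05×10^-7)(2.9)/(5.849e-07) = 2.504 Ω
Seg 2: A = πr² = π(1.7700e-03 m)² = 9.842e-06 m²
R_2 = (6.49×10^-7)(9.53)/(9.842e-06) = 0.6284 Ω
Seg 3: A = 0.317 mm² = 3.170e-07 m²
R_3 = (2.19×10^-7)(1.68)/(3.170e-07) = 1.161 Ω
R_total = R_1 + R_2 + R_3 = 4.29 Ω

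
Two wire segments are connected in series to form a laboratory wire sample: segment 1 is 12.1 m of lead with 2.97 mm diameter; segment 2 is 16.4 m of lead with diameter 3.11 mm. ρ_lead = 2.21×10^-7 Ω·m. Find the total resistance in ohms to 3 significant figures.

0.863 Ω

Segment 1: A = π(d/2)² = π(1.4850e-03 m)² = 6.928e-06 m²
R₁ = ρL/A = (2.21×10^-7)(12.1)/(6.928e-06) = 0.386 Ω
Segment 2: A = π(d/2)² = π(1.5550e-03 m)² = 7.596e-06 m²
R₂ = (2.21×10^-7)(16.4)/(7.596e-06) = 0.4771 Ω
R = R₁ + R₂ = 0.863 Ω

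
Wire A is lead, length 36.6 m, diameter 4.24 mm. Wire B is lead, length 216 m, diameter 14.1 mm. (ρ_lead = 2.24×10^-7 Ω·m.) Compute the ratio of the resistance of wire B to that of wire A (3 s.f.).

0.534

R ∝ ρL/d², so R_B/R_A = (L_B/L_A) × (d_A/d_B)²
= (216/36.6) × (4.24/14.1)² = 0.534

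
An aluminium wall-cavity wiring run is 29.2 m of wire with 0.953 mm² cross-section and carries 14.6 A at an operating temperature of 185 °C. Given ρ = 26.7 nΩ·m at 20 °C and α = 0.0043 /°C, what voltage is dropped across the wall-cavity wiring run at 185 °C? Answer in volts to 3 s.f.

ρ = 26.7 nΩ·m = 2.67×10^-8 Ω·m
A = 0.953 mm² = 9.530e-07 m²
R₍20₎ = ρL/A = (2.67×10^-8)(29.2)/(9.530e-07) = 0.8181 Ω
R₍185₎ = R₍20₎(1 + αΔT) = 0.8181 × (1 + 0.0043×165) = 1.399 Ω
V = IR = 14.6 × 1.399 = 20.4 V

20.4 V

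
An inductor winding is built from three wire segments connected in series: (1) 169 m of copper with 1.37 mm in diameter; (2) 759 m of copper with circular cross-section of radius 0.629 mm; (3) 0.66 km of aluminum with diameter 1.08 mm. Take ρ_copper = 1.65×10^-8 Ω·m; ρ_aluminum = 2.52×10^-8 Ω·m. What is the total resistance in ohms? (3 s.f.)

Seg 1: A = π(d/2)² = π(6.8500e-04 m)² = 1.474e-06 m²
R_1 = (1.65×10^-8)(169)/(1.474e-06) = 1.892 Ω
Seg 2: A = πr² = π(6.2900e-04 m)² = 1.243e-06 m²
R_2 = (1.65×10^-8)(759)/(1.243e-06) = 10.08 Ω
Seg 3: A = π(d/2)² = π(5.4000e-04 m)² = 9.161e-07 m²
R_3 = (2.52×10^-8)(660)/(9.161e-07) = 18.16 Ω
R_total = R_1 + R_2 + R_3 = 30.1 Ω

30.1 Ω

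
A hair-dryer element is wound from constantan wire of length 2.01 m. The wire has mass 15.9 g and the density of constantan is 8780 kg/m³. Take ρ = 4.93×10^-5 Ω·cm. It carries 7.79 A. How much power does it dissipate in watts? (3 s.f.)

ρ = 4.93×10^-5 Ω·cm = 4.93×10^-7 Ω·m
A = m/(density·L) = 0.0159/(8780×2.01) = 9.0096e-07 m²
R = ρL/A = (4.93×10^-7)(2.01)/(9.0096e-07) = 1.1 Ω
P = I²R = (7.79)² × 1.1 = 66.7 W

66.7 W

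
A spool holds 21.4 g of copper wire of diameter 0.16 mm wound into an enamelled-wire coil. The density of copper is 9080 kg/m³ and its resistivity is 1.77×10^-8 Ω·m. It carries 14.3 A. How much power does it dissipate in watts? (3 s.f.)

A = π(d/2)² = π(8.0000e-05 m)² = 2.0106e-08 m²
L = m/(density·A) = 0.0214/(9080×2.0106e-08) = 117.2 m
R = ρL/A = (1.77×10^-8)(117.2)/(2.0106e-08) = 103.2 Ω
P = I²R = (14.3)² × 103.2 = 21100 W

21100 W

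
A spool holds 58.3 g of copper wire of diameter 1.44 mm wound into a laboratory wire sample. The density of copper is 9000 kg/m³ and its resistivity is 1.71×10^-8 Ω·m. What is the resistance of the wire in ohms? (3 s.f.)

0.0418 Ω

A = π(d/2)² = π(7.2000e-04 m)² = 1.6286e-06 m²
L = m/(density·A) = 0.0583/(9000×1.6286e-06) = 3.978 m
R = ρL/A = (1.71×10^-8)(3.978)/(1.6286e-06) = 0.0418 Ω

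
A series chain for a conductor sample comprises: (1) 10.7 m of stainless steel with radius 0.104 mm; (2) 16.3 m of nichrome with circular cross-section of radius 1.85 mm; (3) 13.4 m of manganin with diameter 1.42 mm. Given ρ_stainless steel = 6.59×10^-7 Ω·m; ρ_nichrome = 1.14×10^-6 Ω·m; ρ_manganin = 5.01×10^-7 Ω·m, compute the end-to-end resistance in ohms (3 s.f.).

Seg 1: A = πr² = π(1.0400e-04 m)² = 3.398e-08 m²
R_1 = (6.59×10^-7)(10.7)/(3.398e-08) = 207.5 Ω
Seg 2: A = πr² = π(1.8500e-03 m)² = 1.075e-05 m²
R_2 = (1.14×10^-6)(16.3)/(1.075e-05) = 1.728 Ω
Seg 3: A = π(d/2)² = π(7.1000e-04 m)² = 1.584e-06 m²
R_3 = (5.01×10^-7)(13.4)/(1.584e-06) = 4.239 Ω
R_total = R_1 + R_2 + R_3 = 213 Ω

213 Ω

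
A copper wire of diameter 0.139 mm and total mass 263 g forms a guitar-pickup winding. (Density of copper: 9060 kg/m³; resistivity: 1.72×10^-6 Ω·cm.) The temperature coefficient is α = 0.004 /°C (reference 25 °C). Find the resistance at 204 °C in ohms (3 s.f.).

3720 Ω

ρ = 1.72×10^-6 Ω·cm = 1.72×10^-8 Ω·m
A = π(d/2)² = π(6.9500e-05 m)² = 1.5175e-08 m²
L = m/(density·A) = 0.263/(9060×1.5175e-08) = 1913 m
R = ρL/A = (1.72×10^-8)(1913)/(1.5175e-08) = 2168 Ω
R(204 °C) = 2168 × (1 + 0.004×179) = 3720 Ω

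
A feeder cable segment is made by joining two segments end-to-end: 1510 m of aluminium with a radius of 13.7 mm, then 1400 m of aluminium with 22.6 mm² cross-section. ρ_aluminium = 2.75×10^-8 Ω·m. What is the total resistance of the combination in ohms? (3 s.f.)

Segment 1: A = πr² = π(1.3700e-02 m)² = 5.896e-04 m²
R₁ = ρL/A = (2.75×10^-8)(1510)/(5.896e-04) = 0.07042 Ω
Segment 2: A = 22.6 mm² = 2.260e-05 m²
R₂ = (2.75×10^-8)(1400)/(2.260e-05) = 1.704 Ω
R = R₁ + R₂ = 1.77 Ω

1.77 Ω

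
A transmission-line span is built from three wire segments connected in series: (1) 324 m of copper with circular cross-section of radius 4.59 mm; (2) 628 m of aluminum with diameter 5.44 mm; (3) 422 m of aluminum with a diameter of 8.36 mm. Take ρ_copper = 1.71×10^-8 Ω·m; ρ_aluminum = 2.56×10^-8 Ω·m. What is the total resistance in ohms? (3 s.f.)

0.972 Ω

Seg 1: A = πr² = π(4.5900e-03 m)² = 6.619e-05 m²
R_1 = (1.71×10^-8)(324)/(6.619e-05) = 0.08371 Ω
Seg 2: A = π(d/2)² = π(2.7200e-03 m)² = 2.324e-05 m²
R_2 = (2.56×10^-8)(628)/(2.324e-05) = 0.6917 Ω
Seg 3: A = π(d/2)² = π(4.1800e-03 m)² = 5.489e-05 m²
R_3 = (2.56×10^-8)(422)/(5.489e-05) = 0.1968 Ω
R_total = R_1 + R_2 + R_3 = 0.972 Ω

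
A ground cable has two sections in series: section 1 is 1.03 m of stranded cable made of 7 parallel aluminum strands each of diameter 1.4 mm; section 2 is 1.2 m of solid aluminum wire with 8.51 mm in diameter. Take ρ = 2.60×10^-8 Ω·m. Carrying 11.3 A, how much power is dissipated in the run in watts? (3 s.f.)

0.387 W

Section 1: A_strand = π(7.0000e-04)² = 1.539e-06 m²; R₁ = ρL/(N·A_s) = (2.60×10^-8)(1.03)/(7×1.539e-06) = 0.002485 Ω
Section 2: A = π(d/2)² = π(4.2550e-03 m)² = 5.688e-05 m²
R₂ = (2.60×10^-8)(1.2)/(5.688e-05) = 5.485×10^-4 Ω
R = R₁ + R₂ = 0.003034 Ω
P = I²R = (11.3)² × 0.003034 = 0.387 W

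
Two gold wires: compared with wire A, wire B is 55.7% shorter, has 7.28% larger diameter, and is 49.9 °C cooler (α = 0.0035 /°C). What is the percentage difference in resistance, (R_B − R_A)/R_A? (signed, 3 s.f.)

R ∝ ρL/d² with ρ ∝ (1+αΔT), so R_B/R_A = (1 − 55.7/100) × (1 + 7.28/100)⁻² × (1 − 0.0035×49.9)
= 0.443 × 0.8689 × 0.8254 = 0.3177
(R_B − R_A)/R_A = 0.3177 − 1 = -68.2%

-68.2%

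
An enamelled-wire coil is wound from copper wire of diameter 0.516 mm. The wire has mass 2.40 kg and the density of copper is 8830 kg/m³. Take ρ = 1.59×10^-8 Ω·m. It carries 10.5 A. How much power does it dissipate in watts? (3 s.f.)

A = π(d/2)² = π(2.5800e-04 m)² = 2.0912e-07 m²
L = m/(density·A) = 2.4/(8830×2.0912e-07) = 1300 m
R = ρL/A = (1.59×10^-8)(1300)/(2.0912e-07) = 98.83 Ω
P = I²R = (10.5)² × 98.83 = 10900 W

10900 W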